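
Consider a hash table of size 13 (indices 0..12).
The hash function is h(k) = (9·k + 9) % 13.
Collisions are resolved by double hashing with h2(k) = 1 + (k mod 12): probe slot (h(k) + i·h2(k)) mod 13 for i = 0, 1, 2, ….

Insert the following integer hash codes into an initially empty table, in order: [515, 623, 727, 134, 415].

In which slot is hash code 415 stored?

11

Insert 515: h=3, slot 3 empty → index 3.
Insert 623: h=0, slot 0 empty → index 0.
Insert 727: h=0, h2=8, slot 0 occupied → index 8.
Insert 134: h=6, slot 6 empty → index 6.
Insert 415: h=0, h2=8, slots 0,8,3 occupied → index 11.
Table: [623, _, _, 515, _, _, 134, _, 727, _, _, 415, _]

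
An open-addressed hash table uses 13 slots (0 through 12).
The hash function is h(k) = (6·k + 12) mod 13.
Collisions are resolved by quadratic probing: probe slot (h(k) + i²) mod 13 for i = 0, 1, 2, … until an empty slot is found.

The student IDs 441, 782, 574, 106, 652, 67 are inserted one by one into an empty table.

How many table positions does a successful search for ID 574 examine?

2

441 hashes to 6; slot 6 is free => place at 6.
782 hashes to 11; slot 11 is free => place at 11.
574 hashes to 11; 11 taken => place at 12.
106 hashes to 11; 11,12 taken => place at 2.
652 hashes to 11; 11,12,2 taken => place at 7.
67 hashes to 11; 11,12,2,7 taken => place at 1.
Table: [∅, 67, 106, ∅, ∅, ∅, 441, 652, ∅, ∅, ∅, 782, 574]
Lookup 574: h=11, probe 11,12 → found at 12.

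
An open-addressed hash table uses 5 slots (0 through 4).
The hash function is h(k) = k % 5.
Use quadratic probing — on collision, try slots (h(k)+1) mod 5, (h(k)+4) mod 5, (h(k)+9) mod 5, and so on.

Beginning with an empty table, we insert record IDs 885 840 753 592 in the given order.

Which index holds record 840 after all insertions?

885: h=0 -> slot 0
840: h=0, probe 0,1 -> slot 1
753: h=3 -> slot 3
592: h=2 -> slot 2
Table: [885, 840, 592, 753, _]

1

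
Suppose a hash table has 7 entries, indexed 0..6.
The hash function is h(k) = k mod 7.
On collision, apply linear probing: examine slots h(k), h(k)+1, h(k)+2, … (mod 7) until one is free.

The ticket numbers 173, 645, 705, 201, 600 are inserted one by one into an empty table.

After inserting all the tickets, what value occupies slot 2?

173 hashes to 5; slot 5 is free => place at 5.
645 hashes to 1; slot 1 is free => place at 1.
705 hashes to 5; 5 taken => place at 6.
201 hashes to 5; 5,6 taken => place at 0.
600 hashes to 5; 5,6,0,1 taken => place at 2.
Table: [201, 645, 600, _, _, 173, 705]

600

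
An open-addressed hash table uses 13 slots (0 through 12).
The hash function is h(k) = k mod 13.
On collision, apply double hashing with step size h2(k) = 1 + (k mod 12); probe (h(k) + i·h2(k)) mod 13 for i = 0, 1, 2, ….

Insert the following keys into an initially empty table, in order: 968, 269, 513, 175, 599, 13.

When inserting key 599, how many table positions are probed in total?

968 hashes to 6; slot 6 is free → place at 6.
269 hashes to 9; slot 9 is free → place at 9.
513 hashes to 6, h2=10; 6 taken → place at 3.
175 hashes to 6, h2=8; 6 taken → place at 1.
599 hashes to 1, h2=12; 1 taken → place at 0.
13 hashes to 0, h2=2; 0 taken → place at 2.
Table: [599, 175, 13, 513, —, —, 968, —, —, 269, —, —, —]

2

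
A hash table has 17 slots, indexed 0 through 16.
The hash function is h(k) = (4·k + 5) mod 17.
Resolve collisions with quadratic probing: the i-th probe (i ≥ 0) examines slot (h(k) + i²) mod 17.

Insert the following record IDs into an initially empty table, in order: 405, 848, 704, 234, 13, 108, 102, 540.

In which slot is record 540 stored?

405: h=10 → slot 10
848: h=14 → slot 14
704: h=16 → slot 16
234: h=6 → slot 6
13: h=6, probe 6,7 → slot 7
108: h=12 → slot 12
102: h=5 → slot 5
540: h=6, probe 6,7,10,15 → slot 15
Table: [_, _, _, _, _, 102, 234, 13, _, _, 405, _, 108, _, 848, 540, 704]

15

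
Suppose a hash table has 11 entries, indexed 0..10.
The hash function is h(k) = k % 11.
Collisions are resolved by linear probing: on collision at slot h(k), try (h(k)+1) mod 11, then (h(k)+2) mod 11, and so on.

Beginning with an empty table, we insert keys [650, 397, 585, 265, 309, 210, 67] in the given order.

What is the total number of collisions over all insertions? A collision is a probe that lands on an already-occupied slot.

20

650: h=1 → slot 1
397: h=1, probe 1,2 → slot 2
585: h=2, probe 2,3 → slot 3
265: h=1, probe 1,2,3,4 → slot 4
309: h=1, probe 1,2,3,4,5 → slot 5
210: h=1, probe 1,2,3,4,5,6 → slot 6
67: h=1, probe 1,2,3,4,5,6,7 → slot 7
Table: [—, 650, 397, 585, 265, 309, 210, 67, —, —, —]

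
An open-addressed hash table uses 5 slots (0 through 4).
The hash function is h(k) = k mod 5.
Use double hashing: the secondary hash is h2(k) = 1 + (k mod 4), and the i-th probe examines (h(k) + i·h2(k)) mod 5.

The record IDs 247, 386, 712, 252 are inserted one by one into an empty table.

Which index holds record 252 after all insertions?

4

Insert 247: h=2, slot 2 empty → index 2.
Insert 386: h=1, slot 1 empty → index 1.
Insert 712: h=2, h2=1, slot 2 occupied → index 3.
Insert 252: h=2, h2=1, slots 2,3 occupied → index 4.
Table: [-, 386, 247, 712, 252]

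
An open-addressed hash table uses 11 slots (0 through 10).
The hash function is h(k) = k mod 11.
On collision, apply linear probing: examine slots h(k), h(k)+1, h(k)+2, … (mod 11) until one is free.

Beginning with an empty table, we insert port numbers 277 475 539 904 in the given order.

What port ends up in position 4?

904

Insert 277: h=2, slot 2 empty → index 2.
Insert 475: h=2, slot 2 occupied → index 3.
Insert 539: h=0, slot 0 empty → index 0.
Insert 904: h=2, slots 2,3 occupied → index 4.
Table: [539, ∅, 277, 475, 904, ∅, ∅, ∅, ∅, ∅, ∅]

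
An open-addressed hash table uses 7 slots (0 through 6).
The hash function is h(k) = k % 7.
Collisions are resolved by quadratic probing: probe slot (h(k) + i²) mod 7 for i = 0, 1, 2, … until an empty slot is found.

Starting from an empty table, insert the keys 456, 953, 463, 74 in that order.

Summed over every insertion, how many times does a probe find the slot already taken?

456 hashes to 1; slot 1 is free -> place at 1.
953 hashes to 1; 1 taken -> place at 2.
463 hashes to 1; 1,2 taken -> place at 5.
74 hashes to 4; slot 4 is free -> place at 4.
Table: [-, 456, 953, -, 74, 463, -]

3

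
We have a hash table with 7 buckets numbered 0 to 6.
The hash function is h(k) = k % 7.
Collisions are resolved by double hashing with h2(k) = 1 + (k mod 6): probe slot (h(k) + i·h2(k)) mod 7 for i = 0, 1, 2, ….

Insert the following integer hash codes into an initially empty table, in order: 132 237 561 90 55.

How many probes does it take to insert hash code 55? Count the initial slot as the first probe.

4

132 hashes to 6; slot 6 is free => place at 6.
237 hashes to 6, h2=4; 6 taken => place at 3.
561 hashes to 1; slot 1 is free => place at 1.
90 hashes to 6, h2=1; 6 taken => place at 0.
55 hashes to 6, h2=2; 6,1,3 taken => place at 5.
Table: [90, 561, _, 237, _, 55, 132]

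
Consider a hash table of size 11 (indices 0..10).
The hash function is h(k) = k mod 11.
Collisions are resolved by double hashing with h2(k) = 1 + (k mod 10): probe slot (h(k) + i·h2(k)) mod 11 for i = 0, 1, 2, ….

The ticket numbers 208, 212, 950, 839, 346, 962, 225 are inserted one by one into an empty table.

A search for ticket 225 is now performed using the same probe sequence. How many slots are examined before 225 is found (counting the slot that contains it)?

208: h=10 → slot 10
212: h=3 → slot 3
950: h=4 → slot 4
839: h=3, h2=10, probe 3,2 → slot 2
346: h=5 → slot 5
962: h=5, h2=3, probe 5,8 → slot 8
225: h=5, h2=6, probe 5,0 → slot 0
Table: [225, —, 839, 212, 950, 346, —, —, 962, —, 208]
Lookup 225: h=5, h2=6, probe 5,0 → found at 0.

2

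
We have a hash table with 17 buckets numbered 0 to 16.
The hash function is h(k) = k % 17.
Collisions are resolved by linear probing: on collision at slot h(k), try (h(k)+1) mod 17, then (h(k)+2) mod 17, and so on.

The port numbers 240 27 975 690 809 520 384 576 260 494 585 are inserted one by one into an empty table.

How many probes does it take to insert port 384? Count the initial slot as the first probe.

240: h=2 → slot 2
27: h=10 → slot 10
975: h=6 → slot 6
690: h=10, probe 10,11 → slot 11
809: h=10, probe 10,11,12 → slot 12
520: h=10, probe 10,11,12,13 → slot 13
384: h=10, probe 10,11,12,13,14 → slot 14
576: h=15 → slot 15
260: h=5 → slot 5
494: h=1 → slot 1
585: h=7 → slot 7
Table: [∅, 494, 240, ∅, ∅, 260, 975, 585, ∅, ∅, 27, 690, 809, 520, 384, 576, ∅]

5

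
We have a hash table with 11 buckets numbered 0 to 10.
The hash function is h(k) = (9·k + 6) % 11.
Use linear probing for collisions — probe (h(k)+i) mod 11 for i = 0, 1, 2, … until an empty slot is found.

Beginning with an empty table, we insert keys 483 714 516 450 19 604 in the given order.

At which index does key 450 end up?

0

Insert 483: h=8, slot 8 empty -> index 8.
Insert 714: h=8, slot 8 occupied -> index 9.
Insert 516: h=8, slots 8,9 occupied -> index 10.
Insert 450: h=8, slots 8,9,10 occupied -> index 0.
Insert 19: h=1, slot 1 empty -> index 1.
Insert 604: h=8, slots 8,9,10,0,1 occupied -> index 2.
Table: [450, 19, 604, ., ., ., ., ., 483, 714, 516]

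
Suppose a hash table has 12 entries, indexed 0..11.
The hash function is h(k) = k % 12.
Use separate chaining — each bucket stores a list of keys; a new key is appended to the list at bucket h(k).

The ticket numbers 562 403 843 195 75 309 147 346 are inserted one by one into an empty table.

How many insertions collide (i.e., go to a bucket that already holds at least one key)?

4

Insert 562: h=10, bucket 10 empty → new chain.
Insert 403: h=7, bucket 7 empty → new chain.
Insert 843: h=3, bucket 3 empty → new chain.
Insert 195: h=3, bucket 3 nonempty → append to chain.
Insert 75: h=3, bucket 3 nonempty → append to chain.
Insert 309: h=9, bucket 9 empty → new chain.
Insert 147: h=3, bucket 3 nonempty → append to chain.
Insert 346: h=10, bucket 10 nonempty → append to chain.
Final buckets:
0: .
1: .
2: .
3: 843 -> 195 -> 75 -> 147
4: .
5: .
6: .
7: 403
8: .
9: 309
10: 562 -> 346
11: .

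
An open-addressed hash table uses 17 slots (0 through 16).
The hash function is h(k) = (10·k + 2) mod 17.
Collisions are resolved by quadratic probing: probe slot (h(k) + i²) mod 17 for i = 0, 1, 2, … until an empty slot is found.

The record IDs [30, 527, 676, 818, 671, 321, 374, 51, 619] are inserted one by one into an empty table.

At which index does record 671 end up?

30: h=13 -> slot 13
527: h=2 -> slot 2
676: h=13, probe 13,14 -> slot 14
818: h=5 -> slot 5
671: h=14, probe 14,15 -> slot 15
321: h=16 -> slot 16
374: h=2, probe 2,3 -> slot 3
51: h=2, probe 2,3,6 -> slot 6
619: h=4 -> slot 4
Table: [., ., 527, 374, 619, 818, 51, ., ., ., ., ., ., 30, 676, 671, 321]

15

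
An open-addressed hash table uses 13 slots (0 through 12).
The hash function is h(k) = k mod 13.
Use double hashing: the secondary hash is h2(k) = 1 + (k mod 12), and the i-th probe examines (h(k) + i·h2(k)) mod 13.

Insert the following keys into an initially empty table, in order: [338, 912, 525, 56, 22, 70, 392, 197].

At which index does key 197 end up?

338 hashes to 0; slot 0 is free → place at 0.
912 hashes to 2; slot 2 is free → place at 2.
525 hashes to 5; slot 5 is free → place at 5.
56 hashes to 4; slot 4 is free → place at 4.
22 hashes to 9; slot 9 is free → place at 9.
70 hashes to 5, h2=11; 5 taken → place at 3.
392 hashes to 2, h2=9; 2 taken → place at 11.
197 hashes to 2, h2=6; 2 taken → place at 8.
Table: [338, -, 912, 70, 56, 525, -, -, 197, 22, -, 392, -]

8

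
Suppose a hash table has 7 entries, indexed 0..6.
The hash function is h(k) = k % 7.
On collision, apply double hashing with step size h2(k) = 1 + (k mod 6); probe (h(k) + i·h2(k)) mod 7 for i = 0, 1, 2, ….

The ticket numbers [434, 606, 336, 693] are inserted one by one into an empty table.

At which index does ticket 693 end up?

434 hashes to 0; slot 0 is free → place at 0.
606 hashes to 4; slot 4 is free → place at 4.
336 hashes to 0, h2=1; 0 taken → place at 1.
693 hashes to 0, h2=4; 0,4,1 taken → place at 5.
Table: [434, 336, ∅, ∅, 606, 693, ∅]

5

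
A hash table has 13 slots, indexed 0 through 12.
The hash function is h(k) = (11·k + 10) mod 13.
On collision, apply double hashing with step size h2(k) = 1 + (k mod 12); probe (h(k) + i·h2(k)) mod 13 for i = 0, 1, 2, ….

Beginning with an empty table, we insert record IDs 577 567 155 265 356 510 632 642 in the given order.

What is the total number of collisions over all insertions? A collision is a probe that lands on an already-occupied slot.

5

577 hashes to 0; slot 0 is free => place at 0.
567 hashes to 7; slot 7 is free => place at 7.
155 hashes to 12; slot 12 is free => place at 12.
265 hashes to 0, h2=2; 0 taken => place at 2.
356 hashes to 0, h2=9; 0 taken => place at 9.
510 hashes to 4; slot 4 is free => place at 4.
632 hashes to 7, h2=9; 7 taken => place at 3.
642 hashes to 0, h2=7; 0,7 taken => place at 1.
Table: [577, 642, 265, 632, 510, _, _, 567, _, 356, _, _, 155]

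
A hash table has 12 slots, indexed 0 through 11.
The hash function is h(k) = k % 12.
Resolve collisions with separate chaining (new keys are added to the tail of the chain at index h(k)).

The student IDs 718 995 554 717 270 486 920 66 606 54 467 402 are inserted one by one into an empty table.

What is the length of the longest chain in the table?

6

718 → bucket 10
995 → bucket 11
554 → bucket 2
717 → bucket 9
270 → bucket 6
486 → bucket 6 (collision)
920 → bucket 8
66 → bucket 6 (collision)
606 → bucket 6 (collision)
54 → bucket 6 (collision)
467 → bucket 11 (collision)
402 → bucket 6 (collision)
Final buckets:
0: -
1: -
2: 554
3: -
4: -
5: -
6: 270 -> 486 -> 66 -> 606 -> 54 -> 402
7: -
8: 920
9: 717
10: 718
11: 995 -> 467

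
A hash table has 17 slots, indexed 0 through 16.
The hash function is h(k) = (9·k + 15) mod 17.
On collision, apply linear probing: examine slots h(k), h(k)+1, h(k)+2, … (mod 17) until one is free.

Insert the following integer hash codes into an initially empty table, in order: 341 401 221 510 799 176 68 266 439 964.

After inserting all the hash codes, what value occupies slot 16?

510

341 hashes to 7; slot 7 is free → place at 7.
401 hashes to 3; slot 3 is free → place at 3.
221 hashes to 15; slot 15 is free → place at 15.
510 hashes to 15; 15 taken → place at 16.
799 hashes to 15; 15,16 taken → place at 0.
176 hashes to 1; slot 1 is free → place at 1.
68 hashes to 15; 15,16,0,1 taken → place at 2.
266 hashes to 12; slot 12 is free → place at 12.
439 hashes to 5; slot 5 is free → place at 5.
964 hashes to 4; slot 4 is free → place at 4.
Table: [799, 176, 68, 401, 964, 439, —, 341, —, —, —, —, 266, —, —, 221, 510]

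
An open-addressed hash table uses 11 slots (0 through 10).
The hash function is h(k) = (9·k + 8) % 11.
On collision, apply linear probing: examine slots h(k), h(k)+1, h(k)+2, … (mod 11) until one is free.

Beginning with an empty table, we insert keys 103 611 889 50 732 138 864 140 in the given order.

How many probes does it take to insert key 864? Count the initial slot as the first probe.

7

Insert 103: h=0, slot 0 empty => index 0.
Insert 611: h=7, slot 7 empty => index 7.
Insert 889: h=1, slot 1 empty => index 1.
Insert 50: h=7, slot 7 occupied => index 8.
Insert 732: h=7, slots 7,8 occupied => index 9.
Insert 138: h=7, slots 7,8,9 occupied => index 10.
Insert 864: h=7, slots 7,8,9,10,0,1 occupied => index 2.
Insert 140: h=3, slot 3 empty => index 3.
Table: [103, 889, 864, 140, —, —, —, 611, 50, 732, 138]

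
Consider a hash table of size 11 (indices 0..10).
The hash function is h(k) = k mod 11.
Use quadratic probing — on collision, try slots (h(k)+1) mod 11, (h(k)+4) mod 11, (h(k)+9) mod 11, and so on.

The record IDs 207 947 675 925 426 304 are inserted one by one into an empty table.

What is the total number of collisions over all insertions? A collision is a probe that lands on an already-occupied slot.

1

207 hashes to 9; slot 9 is free -> place at 9.
947 hashes to 1; slot 1 is free -> place at 1.
675 hashes to 4; slot 4 is free -> place at 4.
925 hashes to 1; 1 taken -> place at 2.
426 hashes to 8; slot 8 is free -> place at 8.
304 hashes to 7; slot 7 is free -> place at 7.
Table: [∅, 947, 925, ∅, 675, ∅, ∅, 304, 426, 207, ∅]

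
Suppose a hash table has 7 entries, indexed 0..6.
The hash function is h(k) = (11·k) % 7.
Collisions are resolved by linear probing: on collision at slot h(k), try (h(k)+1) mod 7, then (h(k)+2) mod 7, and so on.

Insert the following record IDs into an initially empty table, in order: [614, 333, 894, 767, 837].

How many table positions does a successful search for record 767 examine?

2

614 hashes to 6; slot 6 is free → place at 6.
333 hashes to 2; slot 2 is free → place at 2.
894 hashes to 6; 6 taken → place at 0.
767 hashes to 2; 2 taken → place at 3.
837 hashes to 2; 2,3 taken → place at 4.
Table: [894, ., 333, 767, 837, ., 614]
Lookup 767: h=2, probe 2,3 → found at 3.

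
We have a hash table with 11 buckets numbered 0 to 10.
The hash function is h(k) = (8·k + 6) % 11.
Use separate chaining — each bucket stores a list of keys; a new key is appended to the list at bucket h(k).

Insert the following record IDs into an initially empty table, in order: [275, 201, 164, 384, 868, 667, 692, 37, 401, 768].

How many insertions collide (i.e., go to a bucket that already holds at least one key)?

Insert 275: h=6, bucket 6 empty -> new chain.
Insert 201: h=8, bucket 8 empty -> new chain.
Insert 164: h=9, bucket 9 empty -> new chain.
Insert 384: h=9, bucket 9 nonempty -> append to chain.
Insert 868: h=9, bucket 9 nonempty -> append to chain.
Insert 667: h=7, bucket 7 empty -> new chain.
Insert 692: h=9, bucket 9 nonempty -> append to chain.
Insert 37: h=5, bucket 5 empty -> new chain.
Insert 401: h=2, bucket 2 empty -> new chain.
Insert 768: h=1, bucket 1 empty -> new chain.
Final buckets:
0: .
1: 768
2: 401
3: .
4: .
5: 37
6: 275
7: 667
8: 201
9: 164 -> 384 -> 868 -> 692
10: .

3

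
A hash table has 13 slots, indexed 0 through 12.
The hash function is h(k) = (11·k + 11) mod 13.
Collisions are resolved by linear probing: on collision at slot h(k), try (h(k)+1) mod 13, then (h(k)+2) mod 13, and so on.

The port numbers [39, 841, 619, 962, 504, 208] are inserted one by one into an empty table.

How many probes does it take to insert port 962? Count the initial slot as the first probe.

Insert 39: h=11, slot 11 empty => index 11.
Insert 841: h=6, slot 6 empty => index 6.
Insert 619: h=8, slot 8 empty => index 8.
Insert 962: h=11, slot 11 occupied => index 12.
Insert 504: h=4, slot 4 empty => index 4.
Insert 208: h=11, slots 11,12 occupied => index 0.
Table: [208, —, —, —, 504, —, 841, —, 619, —, —, 39, 962]

2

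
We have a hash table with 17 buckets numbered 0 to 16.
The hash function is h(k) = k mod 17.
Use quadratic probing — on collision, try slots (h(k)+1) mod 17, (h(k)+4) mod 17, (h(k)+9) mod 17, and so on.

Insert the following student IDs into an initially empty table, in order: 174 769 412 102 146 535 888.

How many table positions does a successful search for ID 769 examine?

2

Insert 174: h=4, slot 4 empty => index 4.
Insert 769: h=4, slot 4 occupied => index 5.
Insert 412: h=4, slots 4,5 occupied => index 8.
Insert 102: h=0, slot 0 empty => index 0.
Insert 146: h=10, slot 10 empty => index 10.
Insert 535: h=8, slot 8 occupied => index 9.
Insert 888: h=4, slots 4,5,8 occupied => index 13.
Table: [102, _, _, _, 174, 769, _, _, 412, 535, 146, _, _, 888, _, _, _]
Lookup 769: h=4, probe 4,5 → found at 5.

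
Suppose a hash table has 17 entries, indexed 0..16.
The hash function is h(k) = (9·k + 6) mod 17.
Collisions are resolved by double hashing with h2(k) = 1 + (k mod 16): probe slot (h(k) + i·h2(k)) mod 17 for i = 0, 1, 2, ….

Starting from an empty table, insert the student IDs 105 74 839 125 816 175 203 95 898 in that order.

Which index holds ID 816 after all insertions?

Insert 105: h=16, slot 16 empty => index 16.
Insert 74: h=9, slot 9 empty => index 9.
Insert 839: h=9, h2=8, slot 9 occupied => index 0.
Insert 125: h=9, h2=14, slot 9 occupied => index 6.
Insert 816: h=6, h2=1, slot 6 occupied => index 7.
Insert 175: h=0, h2=16, slots 0,16 occupied => index 15.
Insert 203: h=14, slot 14 empty => index 14.
Insert 95: h=11, slot 11 empty => index 11.
Insert 898: h=13, slot 13 empty => index 13.
Table: [839, —, —, —, —, —, 125, 816, —, 74, —, 95, —, 898, 203, 175, 105]

7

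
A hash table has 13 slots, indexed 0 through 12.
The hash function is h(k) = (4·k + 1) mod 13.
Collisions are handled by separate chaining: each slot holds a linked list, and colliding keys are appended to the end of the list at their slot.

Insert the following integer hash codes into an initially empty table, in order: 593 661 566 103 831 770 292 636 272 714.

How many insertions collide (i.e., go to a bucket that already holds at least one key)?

Insert 593: h=7, bucket 7 empty → new chain.
Insert 661: h=6, bucket 6 empty → new chain.
Insert 566: h=3, bucket 3 empty → new chain.
Insert 103: h=10, bucket 10 empty → new chain.
Insert 831: h=10, bucket 10 nonempty → append to chain.
Insert 770: h=0, bucket 0 empty → new chain.
Insert 292: h=12, bucket 12 empty → new chain.
Insert 636: h=10, bucket 10 nonempty → append to chain.
Insert 272: h=10, bucket 10 nonempty → append to chain.
Insert 714: h=10, bucket 10 nonempty → append to chain.
Final buckets:
0: 770
1: ∅
2: ∅
3: 566
4: ∅
5: ∅
6: 661
7: 593
8: ∅
9: ∅
10: 103 -> 831 -> 636 -> 272 -> 714
11: ∅
12: 292

4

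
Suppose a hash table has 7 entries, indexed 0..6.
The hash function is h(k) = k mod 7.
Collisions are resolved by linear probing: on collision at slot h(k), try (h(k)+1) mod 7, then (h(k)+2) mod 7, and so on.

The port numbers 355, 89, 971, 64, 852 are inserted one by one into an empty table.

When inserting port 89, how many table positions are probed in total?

2

Insert 355: h=5, slot 5 empty -> index 5.
Insert 89: h=5, slot 5 occupied -> index 6.
Insert 971: h=5, slots 5,6 occupied -> index 0.
Insert 64: h=1, slot 1 empty -> index 1.
Insert 852: h=5, slots 5,6,0,1 occupied -> index 2.
Table: [971, 64, 852, ∅, ∅, 355, 89]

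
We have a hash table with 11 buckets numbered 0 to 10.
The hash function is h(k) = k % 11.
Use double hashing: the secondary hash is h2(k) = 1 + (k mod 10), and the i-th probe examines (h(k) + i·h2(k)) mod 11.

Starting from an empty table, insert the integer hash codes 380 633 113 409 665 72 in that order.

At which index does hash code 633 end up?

10

380 hashes to 6; slot 6 is free → place at 6.
633 hashes to 6, h2=4; 6 taken → place at 10.
113 hashes to 3; slot 3 is free → place at 3.
409 hashes to 2; slot 2 is free → place at 2.
665 hashes to 5; slot 5 is free → place at 5.
72 hashes to 6, h2=3; 6 taken → place at 9.
Table: [., ., 409, 113, ., 665, 380, ., ., 72, 633]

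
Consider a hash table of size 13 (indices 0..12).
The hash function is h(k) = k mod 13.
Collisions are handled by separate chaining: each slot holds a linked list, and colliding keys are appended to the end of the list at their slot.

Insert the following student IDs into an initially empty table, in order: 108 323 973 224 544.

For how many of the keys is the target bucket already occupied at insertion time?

Insert 108: h=4, bucket 4 empty → new chain.
Insert 323: h=11, bucket 11 empty → new chain.
Insert 973: h=11, bucket 11 nonempty → append to chain.
Insert 224: h=3, bucket 3 empty → new chain.
Insert 544: h=11, bucket 11 nonempty → append to chain.
Final buckets:
0: —
1: —
2: —
3: 224
4: 108
5: —
6: —
7: —
8: —
9: —
10: —
11: 323 -> 973 -> 544
12: —

2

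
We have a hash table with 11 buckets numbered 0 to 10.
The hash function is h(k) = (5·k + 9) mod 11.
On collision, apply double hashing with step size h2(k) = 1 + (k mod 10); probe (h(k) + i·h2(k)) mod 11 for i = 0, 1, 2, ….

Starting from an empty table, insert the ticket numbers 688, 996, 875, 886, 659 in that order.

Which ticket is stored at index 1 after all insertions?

875

688: h=6 → slot 6
996: h=6, h2=7, probe 6,2 → slot 2
875: h=6, h2=6, probe 6,1 → slot 1
886: h=6, h2=7, probe 6,2,9 → slot 9
659: h=4 → slot 4
Table: [∅, 875, 996, ∅, 659, ∅, 688, ∅, ∅, 886, ∅]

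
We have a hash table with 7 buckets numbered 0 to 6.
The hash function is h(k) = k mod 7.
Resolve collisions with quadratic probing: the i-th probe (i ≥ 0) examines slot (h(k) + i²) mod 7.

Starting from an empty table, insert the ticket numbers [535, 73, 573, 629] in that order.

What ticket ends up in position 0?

629

Insert 535: h=3, slot 3 empty -> index 3.
Insert 73: h=3, slot 3 occupied -> index 4.
Insert 573: h=6, slot 6 empty -> index 6.
Insert 629: h=6, slot 6 occupied -> index 0.
Table: [629, ∅, ∅, 535, 73, ∅, 573]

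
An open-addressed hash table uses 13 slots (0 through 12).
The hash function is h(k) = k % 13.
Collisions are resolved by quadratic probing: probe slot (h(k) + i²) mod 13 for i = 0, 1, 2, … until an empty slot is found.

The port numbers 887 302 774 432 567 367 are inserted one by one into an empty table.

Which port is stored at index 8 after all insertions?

887 hashes to 3; slot 3 is free -> place at 3.
302 hashes to 3; 3 taken -> place at 4.
774 hashes to 7; slot 7 is free -> place at 7.
432 hashes to 3; 3,4,7 taken -> place at 12.
567 hashes to 8; slot 8 is free -> place at 8.
367 hashes to 3; 3,4,7,12 taken -> place at 6.
Table: [-, -, -, 887, 302, -, 367, 774, 567, -, -, -, 432]

567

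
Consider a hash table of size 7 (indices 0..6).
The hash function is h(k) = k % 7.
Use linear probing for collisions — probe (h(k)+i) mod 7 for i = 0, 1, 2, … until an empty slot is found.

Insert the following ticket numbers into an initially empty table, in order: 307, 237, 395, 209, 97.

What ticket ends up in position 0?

237

307: h=6 → slot 6
237: h=6, probe 6,0 → slot 0
395: h=3 → slot 3
209: h=6, probe 6,0,1 → slot 1
97: h=6, probe 6,0,1,2 → slot 2
Table: [237, 209, 97, 395, _, _, 307]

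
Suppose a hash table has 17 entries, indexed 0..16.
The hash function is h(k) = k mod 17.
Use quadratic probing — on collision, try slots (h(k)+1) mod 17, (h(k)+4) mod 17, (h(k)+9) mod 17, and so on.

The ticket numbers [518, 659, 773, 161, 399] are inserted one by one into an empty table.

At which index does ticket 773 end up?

Insert 518: h=8, slot 8 empty → index 8.
Insert 659: h=13, slot 13 empty → index 13.
Insert 773: h=8, slot 8 occupied → index 9.
Insert 161: h=8, slots 8,9 occupied → index 12.
Insert 399: h=8, slots 8,9,12 occupied → index 0.
Table: [399, -, -, -, -, -, -, -, 518, 773, -, -, 161, 659, -, -, -]

9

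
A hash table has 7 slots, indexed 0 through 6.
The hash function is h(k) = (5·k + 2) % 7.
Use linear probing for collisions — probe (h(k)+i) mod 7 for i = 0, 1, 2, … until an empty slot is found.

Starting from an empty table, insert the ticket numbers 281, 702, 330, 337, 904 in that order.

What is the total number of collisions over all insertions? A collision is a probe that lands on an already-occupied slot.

281 hashes to 0; slot 0 is free → place at 0.
702 hashes to 5; slot 5 is free → place at 5.
330 hashes to 0; 0 taken → place at 1.
337 hashes to 0; 0,1 taken → place at 2.
904 hashes to 0; 0,1,2 taken → place at 3.
Table: [281, 330, 337, 904, ., 702, .]

6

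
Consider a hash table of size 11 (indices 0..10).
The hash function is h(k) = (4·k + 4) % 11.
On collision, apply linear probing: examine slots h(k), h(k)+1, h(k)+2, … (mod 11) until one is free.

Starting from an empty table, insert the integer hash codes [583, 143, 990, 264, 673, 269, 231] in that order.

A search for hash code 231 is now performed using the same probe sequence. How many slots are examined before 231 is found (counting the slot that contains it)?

583: h=4 → slot 4
143: h=4, probe 4,5 → slot 5
990: h=4, probe 4,5,6 → slot 6
264: h=4, probe 4,5,6,7 → slot 7
673: h=1 → slot 1
269: h=2 → slot 2
231: h=4, probe 4,5,6,7,8 → slot 8
Table: [-, 673, 269, -, 583, 143, 990, 264, 231, -, -]
Lookup 231: h=4, probe 4,5,6,7,8 → found at 8.

5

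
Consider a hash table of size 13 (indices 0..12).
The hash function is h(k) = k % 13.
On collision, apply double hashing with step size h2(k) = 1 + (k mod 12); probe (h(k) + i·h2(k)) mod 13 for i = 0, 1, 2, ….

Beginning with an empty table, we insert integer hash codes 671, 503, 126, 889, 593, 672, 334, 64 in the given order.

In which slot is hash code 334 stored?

7

Insert 671: h=8, slot 8 empty => index 8.
Insert 503: h=9, slot 9 empty => index 9.
Insert 126: h=9, h2=7, slot 9 occupied => index 3.
Insert 889: h=5, slot 5 empty => index 5.
Insert 593: h=8, h2=6, slot 8 occupied => index 1.
Insert 672: h=9, h2=1, slot 9 occupied => index 10.
Insert 334: h=9, h2=11, slot 9 occupied => index 7.
Insert 64: h=12, slot 12 empty => index 12.
Table: [—, 593, —, 126, —, 889, —, 334, 671, 503, 672, —, 64]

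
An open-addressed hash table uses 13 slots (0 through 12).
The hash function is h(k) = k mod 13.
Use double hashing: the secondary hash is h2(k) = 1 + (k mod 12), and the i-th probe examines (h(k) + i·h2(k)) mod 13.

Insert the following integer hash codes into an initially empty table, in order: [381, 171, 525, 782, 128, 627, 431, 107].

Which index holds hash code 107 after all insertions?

Insert 381: h=4, slot 4 empty => index 4.
Insert 171: h=2, slot 2 empty => index 2.
Insert 525: h=5, slot 5 empty => index 5.
Insert 782: h=2, h2=3, slots 2,5 occupied => index 8.
Insert 128: h=11, slot 11 empty => index 11.
Insert 627: h=3, slot 3 empty => index 3.
Insert 431: h=2, h2=12, slot 2 occupied => index 1.
Insert 107: h=3, h2=12, slots 3,2,1 occupied => index 0.
Table: [107, 431, 171, 627, 381, 525, _, _, 782, _, _, 128, _]

0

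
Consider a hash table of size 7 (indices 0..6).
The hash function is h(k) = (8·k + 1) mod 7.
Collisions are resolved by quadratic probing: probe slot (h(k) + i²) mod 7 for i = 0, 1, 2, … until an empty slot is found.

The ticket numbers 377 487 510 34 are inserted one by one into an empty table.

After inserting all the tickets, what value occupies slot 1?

510

Insert 377: h=0, slot 0 empty → index 0.
Insert 487: h=5, slot 5 empty → index 5.
Insert 510: h=0, slot 0 occupied → index 1.
Insert 34: h=0, slots 0,1 occupied → index 4.
Table: [377, 510, —, —, 34, 487, —]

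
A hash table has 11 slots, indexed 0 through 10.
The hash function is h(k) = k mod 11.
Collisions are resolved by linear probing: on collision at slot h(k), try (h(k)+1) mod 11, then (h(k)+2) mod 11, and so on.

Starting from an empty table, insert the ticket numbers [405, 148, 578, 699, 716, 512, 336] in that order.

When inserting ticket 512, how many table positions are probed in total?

3

405 hashes to 9; slot 9 is free → place at 9.
148 hashes to 5; slot 5 is free → place at 5.
578 hashes to 6; slot 6 is free → place at 6.
699 hashes to 6; 6 taken → place at 7.
716 hashes to 1; slot 1 is free → place at 1.
512 hashes to 6; 6,7 taken → place at 8.
336 hashes to 6; 6,7,8,9 taken → place at 10.
Table: [∅, 716, ∅, ∅, ∅, 148, 578, 699, 512, 405, 336]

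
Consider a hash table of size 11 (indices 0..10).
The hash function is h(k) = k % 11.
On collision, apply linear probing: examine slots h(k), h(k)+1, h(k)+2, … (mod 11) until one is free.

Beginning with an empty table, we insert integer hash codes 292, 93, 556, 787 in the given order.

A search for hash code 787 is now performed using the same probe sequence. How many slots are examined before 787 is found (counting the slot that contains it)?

3

Insert 292: h=6, slot 6 empty → index 6.
Insert 93: h=5, slot 5 empty → index 5.
Insert 556: h=6, slot 6 occupied → index 7.
Insert 787: h=6, slots 6,7 occupied → index 8.
Table: [-, -, -, -, -, 93, 292, 556, 787, -, -]
Lookup 787: h=6, probe 6,7,8 → found at 8.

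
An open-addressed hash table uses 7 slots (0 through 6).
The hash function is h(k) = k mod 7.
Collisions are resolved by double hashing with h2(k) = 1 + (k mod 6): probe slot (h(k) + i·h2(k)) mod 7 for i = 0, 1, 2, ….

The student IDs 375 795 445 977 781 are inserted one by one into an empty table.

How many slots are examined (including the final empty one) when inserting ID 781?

375: h=4 → slot 4
795: h=4, h2=4, probe 4,1 → slot 1
445: h=4, h2=2, probe 4,6 → slot 6
977: h=4, h2=6, probe 4,3 → slot 3
781: h=4, h2=2, probe 4,6,1,3,5 → slot 5
Table: [_, 795, _, 977, 375, 781, 445]

5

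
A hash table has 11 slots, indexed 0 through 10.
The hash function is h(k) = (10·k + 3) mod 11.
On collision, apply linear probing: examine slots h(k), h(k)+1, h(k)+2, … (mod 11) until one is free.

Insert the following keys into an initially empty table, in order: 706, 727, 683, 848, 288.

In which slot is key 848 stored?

Insert 706: h=1, slot 1 empty => index 1.
Insert 727: h=2, slot 2 empty => index 2.
Insert 683: h=2, slot 2 occupied => index 3.
Insert 848: h=2, slots 2,3 occupied => index 4.
Insert 288: h=1, slots 1,2,3,4 occupied => index 5.
Table: [∅, 706, 727, 683, 848, 288, ∅, ∅, ∅, ∅, ∅]

4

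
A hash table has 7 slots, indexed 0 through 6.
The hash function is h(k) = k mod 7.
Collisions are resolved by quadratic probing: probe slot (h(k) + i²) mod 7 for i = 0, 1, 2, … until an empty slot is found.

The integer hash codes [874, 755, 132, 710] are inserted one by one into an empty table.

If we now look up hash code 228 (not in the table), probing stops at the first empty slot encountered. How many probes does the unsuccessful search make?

2

874: h=6 => slot 6
755: h=6, probe 6,0 => slot 0
132: h=6, probe 6,0,3 => slot 3
710: h=3, probe 3,4 => slot 4
Table: [755, ∅, ∅, 132, 710, ∅, 874]
Lookup 228: h=4, probe 4,5 → slot 5 empty, not found.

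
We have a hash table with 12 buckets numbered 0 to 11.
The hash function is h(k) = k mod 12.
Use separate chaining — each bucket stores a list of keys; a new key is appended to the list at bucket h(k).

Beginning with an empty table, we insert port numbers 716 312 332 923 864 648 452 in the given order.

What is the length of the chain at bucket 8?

Insert 716: h=8, bucket 8 empty → new chain.
Insert 312: h=0, bucket 0 empty → new chain.
Insert 332: h=8, bucket 8 nonempty → append to chain.
Insert 923: h=11, bucket 11 empty → new chain.
Insert 864: h=0, bucket 0 nonempty → append to chain.
Insert 648: h=0, bucket 0 nonempty → append to chain.
Insert 452: h=8, bucket 8 nonempty → append to chain.
Final buckets:
0: 312 -> 864 -> 648
1: -
2: -
3: -
4: -
5: -
6: -
7: -
8: 716 -> 332 -> 452
9: -
10: -
11: 923

3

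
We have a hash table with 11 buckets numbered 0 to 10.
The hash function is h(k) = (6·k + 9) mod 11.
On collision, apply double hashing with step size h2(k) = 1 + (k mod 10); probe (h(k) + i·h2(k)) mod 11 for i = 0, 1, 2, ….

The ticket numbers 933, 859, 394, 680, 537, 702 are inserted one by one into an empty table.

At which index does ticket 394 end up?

Insert 933: h=8, slot 8 empty → index 8.
Insert 859: h=4, slot 4 empty → index 4.
Insert 394: h=8, h2=5, slot 8 occupied → index 2.
Insert 680: h=8, h2=1, slot 8 occupied → index 9.
Insert 537: h=8, h2=8, slot 8 occupied → index 5.
Insert 702: h=8, h2=3, slot 8 occupied → index 0.
Table: [702, ∅, 394, ∅, 859, 537, ∅, ∅, 933, 680, ∅]

2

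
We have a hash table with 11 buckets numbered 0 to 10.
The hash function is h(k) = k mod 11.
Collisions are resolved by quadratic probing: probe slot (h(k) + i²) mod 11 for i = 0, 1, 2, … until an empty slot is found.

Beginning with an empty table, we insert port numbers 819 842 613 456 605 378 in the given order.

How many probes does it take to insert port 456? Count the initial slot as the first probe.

3

819 hashes to 5; slot 5 is free => place at 5.
842 hashes to 6; slot 6 is free => place at 6.
613 hashes to 8; slot 8 is free => place at 8.
456 hashes to 5; 5,6 taken => place at 9.
605 hashes to 0; slot 0 is free => place at 0.
378 hashes to 4; slot 4 is free => place at 4.
Table: [605, -, -, -, 378, 819, 842, -, 613, 456, -]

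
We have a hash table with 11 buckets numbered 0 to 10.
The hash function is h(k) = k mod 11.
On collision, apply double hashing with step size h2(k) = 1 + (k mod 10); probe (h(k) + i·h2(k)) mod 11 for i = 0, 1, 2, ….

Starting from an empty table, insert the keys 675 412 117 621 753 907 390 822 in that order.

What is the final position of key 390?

6

675: h=4 -> slot 4
412: h=5 -> slot 5
117: h=7 -> slot 7
621: h=5, h2=2, probe 5,7,9 -> slot 9
753: h=5, h2=4, probe 5,9,2 -> slot 2
907: h=5, h2=8, probe 5,2,10 -> slot 10
390: h=5, h2=1, probe 5,6 -> slot 6
822: h=8 -> slot 8
Table: [-, -, 753, -, 675, 412, 390, 117, 822, 621, 907]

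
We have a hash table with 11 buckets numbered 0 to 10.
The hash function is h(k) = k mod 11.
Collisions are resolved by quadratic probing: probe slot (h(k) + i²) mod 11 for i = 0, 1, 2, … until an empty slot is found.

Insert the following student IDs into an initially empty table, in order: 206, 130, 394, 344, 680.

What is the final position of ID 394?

10

206 hashes to 8; slot 8 is free → place at 8.
130 hashes to 9; slot 9 is free → place at 9.
394 hashes to 9; 9 taken → place at 10.
344 hashes to 3; slot 3 is free → place at 3.
680 hashes to 9; 9,10 taken → place at 2.
Table: [_, _, 680, 344, _, _, _, _, 206, 130, 394]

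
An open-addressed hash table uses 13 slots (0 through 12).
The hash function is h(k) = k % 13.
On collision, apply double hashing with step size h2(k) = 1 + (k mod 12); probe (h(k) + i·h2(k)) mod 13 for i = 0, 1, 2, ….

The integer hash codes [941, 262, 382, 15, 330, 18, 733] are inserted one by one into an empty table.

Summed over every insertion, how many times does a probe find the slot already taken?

941 hashes to 5; slot 5 is free => place at 5.
262 hashes to 2; slot 2 is free => place at 2.
382 hashes to 5, h2=11; 5 taken => place at 3.
15 hashes to 2, h2=4; 2 taken => place at 6.
330 hashes to 5, h2=7; 5 taken => place at 12.
18 hashes to 5, h2=7; 5,12,6 taken => place at 0.
733 hashes to 5, h2=2; 5 taken => place at 7.
Table: [18, -, 262, 382, -, 941, 15, 733, -, -, -, -, 330]

7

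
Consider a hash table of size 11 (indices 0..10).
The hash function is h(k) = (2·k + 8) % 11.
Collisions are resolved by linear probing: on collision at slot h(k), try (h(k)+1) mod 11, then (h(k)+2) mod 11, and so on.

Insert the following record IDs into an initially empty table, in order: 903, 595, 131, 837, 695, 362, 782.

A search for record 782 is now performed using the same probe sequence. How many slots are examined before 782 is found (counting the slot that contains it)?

5

Insert 903: h=10, slot 10 empty → index 10.
Insert 595: h=10, slot 10 occupied → index 0.
Insert 131: h=6, slot 6 empty → index 6.
Insert 837: h=10, slots 10,0 occupied → index 1.
Insert 695: h=1, slot 1 occupied → index 2.
Insert 362: h=6, slot 6 occupied → index 7.
Insert 782: h=10, slots 10,0,1,2 occupied → index 3.
Table: [595, 837, 695, 782, ., ., 131, 362, ., ., 903]
Lookup 782: h=10, probe 10,0,1,2,3 → found at 3.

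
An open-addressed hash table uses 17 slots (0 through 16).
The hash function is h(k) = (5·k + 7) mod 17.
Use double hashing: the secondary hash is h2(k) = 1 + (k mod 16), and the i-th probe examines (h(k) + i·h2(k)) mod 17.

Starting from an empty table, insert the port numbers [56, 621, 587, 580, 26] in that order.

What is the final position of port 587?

13

56: h=15 => slot 15
621: h=1 => slot 1
587: h=1, h2=12, probe 1,13 => slot 13
580: h=0 => slot 0
26: h=1, h2=11, probe 1,12 => slot 12
Table: [580, 621, ., ., ., ., ., ., ., ., ., ., 26, 587, ., 56, .]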